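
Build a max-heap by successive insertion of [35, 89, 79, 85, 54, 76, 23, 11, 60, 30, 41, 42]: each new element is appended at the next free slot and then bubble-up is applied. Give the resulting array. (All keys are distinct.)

Insert 35:
  append 35 at index 0 → [35] (no swap needed)
Insert 89:
  append 89 at index 1 → [35, 89]
  89 > parent 35 at index 0, swap → [89, 35]
Insert 79:
  append 79 at index 2 → [89, 35, 79] (no swap needed)
Insert 85:
  append 85 at index 3 → [89, 35, 79, 85]
  85 > parent 35 at index 1, swap → [89, 85, 79, 35]
Insert 54:
  append 54 at index 4 → [89, 85, 79, 35, 54] (no swap needed)
Insert 76:
  append 76 at index 5 → [89, 85, 79, 35, 54, 76] (no swap needed)
Insert 23:
  append 23 at index 6 → [89, 85, 79, 35, 54, 76, 23] (no swap needed)
Insert 11:
  append 11 at index 7 → [89, 85, 79, 35, 54, 76, 23, 11] (no swap needed)
Insert 60:
  append 60 at index 8 → [89, 85, 79, 35, 54, 76, 23, 11, 60]
  60 > parent 35 at index 3, swap → [89, 85, 79, 60, 54, 76, 23, 11, 35]
Insert 30:
  append 30 at index 9 → [89, 85, 79, 60, 54, 76, 23, 11, 35, 30] (no swap needed)
Insert 41:
  append 41 at index 10 → [89, 85, 79, 60, 54, 76, 23, 11, 35, 30, 41] (no swap needed)
Insert 42:
  append 42 at index 11 → [89, 85, 79, 60, 54, 76, 23, 11, 35, 30, 41, 42] (no swap needed)

[89, 85, 79, 60, 54, 76, 23, 11, 35, 30, 41, 42]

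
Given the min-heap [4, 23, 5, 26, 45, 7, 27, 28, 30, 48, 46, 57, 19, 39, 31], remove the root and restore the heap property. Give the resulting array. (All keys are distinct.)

[5, 23, 7, 26, 45, 19, 27, 28, 30, 48, 46, 57, 31, 39]

remove root 4; move last element 31 to root → [31, 23, 5, 26, 45, 7, 27, 28, 30, 48, 46, 57, 19, 39]
31 vs smaller child 5 at index 2, swap → [5, 23, 31, 26, 45, 7, 27, 28, 30, 48, 46, 57, 19, 39]
31 vs smaller child 7 at index 5, swap → [5, 23, 7, 26, 45, 31, 27, 28, 30, 48, 46, 57, 19, 39]
31 vs smaller child 19 at index 12, swap → [5, 23, 7, 26, 45, 19, 27, 28, 30, 48, 46, 57, 31, 39]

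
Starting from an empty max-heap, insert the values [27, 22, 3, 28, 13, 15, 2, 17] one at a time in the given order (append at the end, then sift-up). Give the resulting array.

[28, 27, 15, 22, 13, 3, 2, 17]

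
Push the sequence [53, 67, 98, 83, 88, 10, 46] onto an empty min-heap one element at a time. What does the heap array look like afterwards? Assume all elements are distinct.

[10, 67, 46, 83, 88, 98, 53]

Insert 53:
  append 53 at index 0 → [53] (no swap needed)
Insert 67:
  append 67 at index 1 → [53, 67] (no swap needed)
Insert 98:
  append 98 at index 2 → [53, 67, 98] (no swap needed)
Insert 83:
  append 83 at index 3 → [53, 67, 98, 83] (no swap needed)
Insert 88:
  append 88 at index 4 → [53, 67, 98, 83, 88] (no swap needed)
Insert 10:
  append 10 at index 5 → [53, 67, 98, 83, 88, 10]
  10 < parent 98 at index 2, swap → [53, 67, 10, 83, 88, 98]
  10 < parent 53 at index 0, swap → [10, 67, 53, 83, 88, 98]
Insert 46:
  append 46 at index 6 → [10, 67, 53, 83, 88, 98, 46]
  46 < parent 53 at index 2, swap → [10, 67, 46, 83, 88, 98, 53]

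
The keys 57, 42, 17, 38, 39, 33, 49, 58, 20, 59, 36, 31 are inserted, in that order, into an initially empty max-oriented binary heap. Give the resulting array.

[59, 58, 49, 42, 57, 31, 33, 38, 20, 39, 36, 17]

Insert 57:
  append 57 at index 0 → [57] (no swap needed)
Insert 42:
  append 42 at index 1 → [57, 42] (no swap needed)
Insert 17:
  append 17 at index 2 → [57, 42, 17] (no swap needed)
Insert 38:
  append 38 at index 3 → [57, 42, 17, 38] (no swap needed)
Insert 39:
  append 39 at index 4 → [57, 42, 17, 38, 39] (no swap needed)
Insert 33:
  append 33 at index 5 → [57, 42, 17, 38, 39, 33]
  33 > parent 17 at index 2, swap → [57, 42, 33, 38, 39, 17]
Insert 49:
  append 49 at index 6 → [57, 42, 33, 38, 39, 17, 49]
  49 > parent 33 at index 2, swap → [57, 42, 49, 38, 39, 17, 33]
Insert 58:
  append 58 at index 7 → [57, 42, 49, 38, 39, 17, 33, 58]
  58 > parent 38 at index 3, swap → [57, 42, 49, 58, 39, 17, 33, 38]
  58 > parent 42 at index 1, swap → [57, 58, 49, 42, 39, 17, 33, 38]
  58 > parent 57 at index 0, swap → [58, 57, 49, 42, 39, 17, 33, 38]
Insert 20:
  append 20 at index 8 → [58, 57, 49, 42, 39, 17, 33, 38, 20] (no swap needed)
Insert 59:
  append 59 at index 9 → [58, 57, 49, 42, 39, 17, 33, 38, 20, 59]
  59 > parent 39 at index 4, swap → [58, 57, 49, 42, 59, 17, 33, 38, 20, 39]
  59 > parent 57 at index 1, swap → [58, 59, 49, 42, 57, 17, 33, 38, 20, 39]
  59 > parent 58 at index 0, swap → [59, 58, 49, 42, 57, 17, 33, 38, 20, 39]
Insert 36:
  append 36 at index 10 → [59, 58, 49, 42, 57, 17, 33, 38, 20, 39, 36] (no swap needed)
Insert 31:
  append 31 at index 11 → [59, 58, 49, 42, 57, 17, 33, 38, 20, 39, 36, 31]
  31 > parent 17 at index 5, swap → [59, 58, 49, 42, 57, 31, 33, 38, 20, 39, 36, 17]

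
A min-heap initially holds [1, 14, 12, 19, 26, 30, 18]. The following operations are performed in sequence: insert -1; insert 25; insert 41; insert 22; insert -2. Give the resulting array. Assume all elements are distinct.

[-2, 1, -1, 14, 22, 12, 18, 19, 25, 41, 26, 30]

insert -1:
  append -1 at index 7 → [1, 14, 12, 19, 26, 30, 18, -1]
  -1 < parent 19 at index 3, swap → [1, 14, 12, -1, 26, 30, 18, 19]
  -1 < parent 14 at index 1, swap → [1, -1, 12, 14, 26, 30, 18, 19]
  -1 < parent 1 at index 0, swap → [-1, 1, 12, 14, 26, 30, 18, 19]
insert 25:
  append 25 at index 8 → [-1, 1, 12, 14, 26, 30, 18, 19, 25] (no swap needed)
insert 41:
  append 41 at index 9 → [-1, 1, 12, 14, 26, 30, 18, 19, 25, 41] (no swap needed)
insert 22:
  append 22 at index 10 → [-1, 1, 12, 14, 26, 30, 18, 19, 25, 41, 22]
  22 < parent 26 at index 4, swap → [-1, 1, 12, 14, 22, 30, 18, 19, 25, 41, 26]
insert -2:
  append -2 at index 11 → [-1, 1, 12, 14, 22, 30, 18, 19, 25, 41, 26, -2]
  -2 < parent 30 at index 5, swap → [-1, 1, 12, 14, 22, -2, 18, 19, 25, 41, 26, 30]
  -2 < parent 12 at index 2, swap → [-1, 1, -2, 14, 22, 12, 18, 19, 25, 41, 26, 30]
  -2 < parent -1 at index 0, swap → [-2, 1, -1, 14, 22, 12, 18, 19, 25, 41, 26, 30]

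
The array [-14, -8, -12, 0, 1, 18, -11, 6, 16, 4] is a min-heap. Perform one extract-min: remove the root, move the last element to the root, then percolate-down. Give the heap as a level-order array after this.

[-12, -8, -11, 0, 1, 18, 4, 6, 16]

remove root -14; move last element 4 to root → [4, -8, -12, 0, 1, 18, -11, 6, 16]
4 vs smaller child -12 at index 2, swap → [-12, -8, 4, 0, 1, 18, -11, 6, 16]
4 vs smaller child -11 at index 6, swap → [-12, -8, -11, 0, 1, 18, 4, 6, 16]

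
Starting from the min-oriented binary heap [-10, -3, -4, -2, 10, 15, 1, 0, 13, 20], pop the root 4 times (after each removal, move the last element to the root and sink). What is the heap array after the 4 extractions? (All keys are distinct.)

[0, 10, 1, 13, 20, 15]

extract-min #1 returns -10:
  remove root -10; move last element 20 to root → [20, -3, -4, -2, 10, 15, 1, 0, 13]
  20 vs smaller child -4 at index 2, swap → [-4, -3, 20, -2, 10, 15, 1, 0, 13]
  20 vs smaller child 1 at index 6, swap → [-4, -3, 1, -2, 10, 15, 20, 0, 13]
extract-min #2 returns -4:
  remove root -4; move last element 13 to root → [13, -3, 1, -2, 10, 15, 20, 0]
  13 vs smaller child -3 at index 1, swap → [-3, 13, 1, -2, 10, 15, 20, 0]
  13 vs smaller child -2 at index 3, swap → [-3, -2, 1, 13, 10, 15, 20, 0]
  13 vs only child 0 at index 7, swap → [-3, -2, 1, 0, 10, 15, 20, 13]
extract-min #3 returns -3:
  remove root -3; move last element 13 to root → [13, -2, 1, 0, 10, 15, 20]
  13 vs smaller child -2 at index 1, swap → [-2, 13, 1, 0, 10, 15, 20]
  13 vs smaller child 0 at index 3, swap → [-2, 0, 1, 13, 10, 15, 20]
extract-min #4 returns -2:
  remove root -2; move last element 20 to root → [20, 0, 1, 13, 10, 15]
  20 vs smaller child 0 at index 1, swap → [0, 20, 1, 13, 10, 15]
  20 vs smaller child 10 at index 4, swap → [0, 10, 1, 13, 20, 15]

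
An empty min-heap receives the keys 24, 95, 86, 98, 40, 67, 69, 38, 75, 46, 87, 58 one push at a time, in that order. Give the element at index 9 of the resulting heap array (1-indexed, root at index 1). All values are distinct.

75

Insert 24:
  append 24 at index 1 → [24] (no swap needed)
Insert 95:
  append 95 at index 2 → [24, 95] (no swap needed)
Insert 86:
  append 86 at index 3 → [24, 95, 86] (no swap needed)
Insert 98:
  append 98 at index 4 → [24, 95, 86, 98] (no swap needed)
Insert 40:
  append 40 at index 5 → [24, 95, 86, 98, 40]
  40 < parent 95 at index 2, swap → [24, 40, 86, 98, 95]
Insert 67:
  append 67 at index 6 → [24, 40, 86, 98, 95, 67]
  67 < parent 86 at index 3, swap → [24, 40, 67, 98, 95, 86]
Insert 69:
  append 69 at index 7 → [24, 40, 67, 98, 95, 86, 69] (no swap needed)
Insert 38:
  append 38 at index 8 → [24, 40, 67, 98, 95, 86, 69, 38]
  38 < parent 98 at index 4, swap → [24, 40, 67, 38, 95, 86, 69, 98]
  38 < parent 40 at index 2, swap → [24, 38, 67, 40, 95, 86, 69, 98]
Insert 75:
  append 75 at index 9 → [24, 38, 67, 40, 95, 86, 69, 98, 75] (no swap needed)
Insert 46:
  append 46 at index 10 → [24, 38, 67, 40, 95, 86, 69, 98, 75, 46]
  46 < parent 95 at index 5, swap → [24, 38, 67, 40, 46, 86, 69, 98, 75, 95]
Insert 87:
  append 87 at index 11 → [24, 38, 67, 40, 46, 86, 69, 98, 75, 95, 87] (no swap needed)
Insert 58:
  append 58 at index 12 → [24, 38, 67, 40, 46, 86, 69, 98, 75, 95, 87, 58]
  58 < parent 86 at index 6, swap → [24, 38, 67, 40, 46, 58, 69, 98, 75, 95, 87, 86]
  58 < parent 67 at index 3, swap → [24, 38, 58, 40, 46, 67, 69, 98, 75, 95, 87, 86]
resulting array: [24, 38, 58, 40, 46, 67, 69, 98, 75, 95, 87, 86]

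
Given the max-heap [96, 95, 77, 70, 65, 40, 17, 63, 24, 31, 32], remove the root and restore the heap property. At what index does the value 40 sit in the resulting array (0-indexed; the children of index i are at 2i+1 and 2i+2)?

remove root 96; move last element 32 to root → [32, 95, 77, 70, 65, 40, 17, 63, 24, 31]
32 vs larger child 95 at index 1, swap → [95, 32, 77, 70, 65, 40, 17, 63, 24, 31]
32 vs larger child 70 at index 3, swap → [95, 70, 77, 32, 65, 40, 17, 63, 24, 31]
32 vs larger child 63 at index 7, swap → [95, 70, 77, 63, 65, 40, 17, 32, 24, 31]
resulting array: [95, 70, 77, 63, 65, 40, 17, 32, 24, 31]

5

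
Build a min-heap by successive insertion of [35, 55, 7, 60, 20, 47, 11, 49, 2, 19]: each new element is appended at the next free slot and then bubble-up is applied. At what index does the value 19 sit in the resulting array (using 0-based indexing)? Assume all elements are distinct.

Insert 35:
  append 35 at index 0 → [35] (no swap needed)
Insert 55:
  append 55 at index 1 → [35, 55] (no swap needed)
Insert 7:
  append 7 at index 2 → [35, 55, 7]
  7 < parent 35 at index 0, swap → [7, 55, 35]
Insert 60:
  append 60 at index 3 → [7, 55, 35, 60] (no swap needed)
Insert 20:
  append 20 at index 4 → [7, 55, 35, 60, 20]
  20 < parent 55 at index 1, swap → [7, 20, 35, 60, 55]
Insert 47:
  append 47 at index 5 → [7, 20, 35, 60, 55, 47] (no swap needed)
Insert 11:
  append 11 at index 6 → [7, 20, 35, 60, 55, 47, 11]
  11 < parent 35 at index 2, swap → [7, 20, 11, 60, 55, 47, 35]
Insert 49:
  append 49 at index 7 → [7, 20, 11, 60, 55, 47, 35, 49]
  49 < parent 60 at index 3, swap → [7, 20, 11, 49, 55, 47, 35, 60]
Insert 2:
  append 2 at index 8 → [7, 20, 11, 49, 55, 47, 35, 60, 2]
  2 < parent 49 at index 3, swap → [7, 20, 11, 2, 55, 47, 35, 60, 49]
  2 < parent 20 at index 1, swap → [7, 2, 11, 20, 55, 47, 35, 60, 49]
  2 < parent 7 at index 0, swap → [2, 7, 11, 20, 55, 47, 35, 60, 49]
Insert 19:
  append 19 at index 9 → [2, 7, 11, 20, 55, 47, 35, 60, 49, 19]
  19 < parent 55 at index 4, swap → [2, 7, 11, 20, 19, 47, 35, 60, 49, 55]
resulting array: [2, 7, 11, 20, 19, 47, 35, 60, 49, 55]

4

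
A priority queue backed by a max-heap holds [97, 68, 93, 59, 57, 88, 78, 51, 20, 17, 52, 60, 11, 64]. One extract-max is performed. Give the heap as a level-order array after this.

[93, 68, 88, 59, 57, 64, 78, 51, 20, 17, 52, 60, 11]

remove root 97; move last element 64 to root → [64, 68, 93, 59, 57, 88, 78, 51, 20, 17, 52, 60, 11]
64 vs larger child 93 at index 2, swap → [93, 68, 64, 59, 57, 88, 78, 51, 20, 17, 52, 60, 11]
64 vs larger child 88 at index 5, swap → [93, 68, 88, 59, 57, 64, 78, 51, 20, 17, 52, 60, 11]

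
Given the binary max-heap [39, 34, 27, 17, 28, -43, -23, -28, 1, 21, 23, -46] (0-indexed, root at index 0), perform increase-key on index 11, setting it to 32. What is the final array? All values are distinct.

set index 11 from -46 to 32 → [39, 34, 27, 17, 28, -43, -23, -28, 1, 21, 23, 32]
32 > parent -43 at index 5, swap → [39, 34, 27, 17, 28, 32, -23, -28, 1, 21, 23, -43]
32 > parent 27 at index 2, swap → [39, 34, 32, 17, 28, 27, -23, -28, 1, 21, 23, -43]

[39, 34, 32, 17, 28, 27, -23, -28, 1, 21, 23, -43]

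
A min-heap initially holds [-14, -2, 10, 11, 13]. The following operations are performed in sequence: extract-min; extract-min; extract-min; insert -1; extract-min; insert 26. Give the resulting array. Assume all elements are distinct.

extract-min → returns -14:
  remove root -14; move last element 13 to root → [13, -2, 10, 11]
  13 vs smaller child -2 at index 1, swap → [-2, 13, 10, 11]
  13 vs only child 11 at index 3, swap → [-2, 11, 10, 13]
extract-min → returns -2:
  remove root -2; move last element 13 to root → [13, 11, 10]
  13 vs smaller child 10 at index 2, swap → [10, 11, 13]
extract-min → returns 10:
  remove root 10; move last element 13 to root → [13, 11]
  13 vs only child 11 at index 1, swap → [11, 13]
insert -1:
  append -1 at index 2 → [11, 13, -1]
  -1 < parent 11 at index 0, swap → [-1, 13, 11]
extract-min → returns -1:
  remove root -1; move last element 11 to root → [11, 13] (no swap needed)
insert 26:
  append 26 at index 2 → [11, 13, 26] (no swap needed)

[11, 13, 26]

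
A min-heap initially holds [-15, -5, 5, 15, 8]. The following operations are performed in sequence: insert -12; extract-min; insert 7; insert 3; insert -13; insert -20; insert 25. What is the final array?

insert -12:
  append -12 at index 5 → [-15, -5, 5, 15, 8, -12]
  -12 < parent 5 at index 2, swap → [-15, -5, -12, 15, 8, 5]
extract-min → returns -15:
  remove root -15; move last element 5 to root → [5, -5, -12, 15, 8]
  5 vs smaller child -12 at index 2, swap → [-12, -5, 5, 15, 8]
insert 7:
  append 7 at index 5 → [-12, -5, 5, 15, 8, 7] (no swap needed)
insert 3:
  append 3 at index 6 → [-12, -5, 5, 15, 8, 7, 3]
  3 < parent 5 at index 2, swap → [-12, -5, 3, 15, 8, 7, 5]
insert -13:
  append -13 at index 7 → [-12, -5, 3, 15, 8, 7, 5, -13]
  -13 < parent 15 at index 3, swap → [-12, -5, 3, -13, 8, 7, 5, 15]
  -13 < parent -5 at index 1, swap → [-12, -13, 3, -5, 8, 7, 5, 15]
  -13 < parent -12 at index 0, swap → [-13, -12, 3, -5, 8, 7, 5, 15]
insert -20:
  append -20 at index 8 → [-13, -12, 3, -5, 8, 7, 5, 15, -20]
  -20 < parent -5 at index 3, swap → [-13, -12, 3, -20, 8, 7, 5, 15, -5]
  -20 < parent -12 at index 1, swap → [-13, -20, 3, -12, 8, 7, 5, 15, -5]
  -20 < parent -13 at index 0, swap → [-20, -13, 3, -12, 8, 7, 5, 15, -5]
insert 25:
  append 25 at index 9 → [-20, -13, 3, -12, 8, 7, 5, 15, -5, 25] (no swap needed)

[-20, -13, 3, -12, 8, 7, 5, 15, -5, 25]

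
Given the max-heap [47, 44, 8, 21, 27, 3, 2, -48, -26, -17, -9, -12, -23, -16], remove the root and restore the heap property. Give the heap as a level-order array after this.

remove root 47; move last element -16 to root → [-16, 44, 8, 21, 27, 3, 2, -48, -26, -17, -9, -12, -23]
-16 vs larger child 44 at index 1, swap → [44, -16, 8, 21, 27, 3, 2, -48, -26, -17, -9, -12, -23]
-16 vs larger child 27 at index 4, swap → [44, 27, 8, 21, -16, 3, 2, -48, -26, -17, -9, -12, -23]
-16 vs larger child -9 at index 10, swap → [44, 27, 8, 21, -9, 3, 2, -48, -26, -17, -16, -12, -23]

[44, 27, 8, 21, -9, 3, 2, -48, -26, -17, -16, -12, -23]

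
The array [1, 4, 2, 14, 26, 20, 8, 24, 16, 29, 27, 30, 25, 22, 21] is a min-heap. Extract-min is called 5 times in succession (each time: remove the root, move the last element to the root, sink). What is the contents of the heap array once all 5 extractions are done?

extract-min #1 returns 1:
  remove root 1; move last element 21 to root → [21, 4, 2, 14, 26, 20, 8, 24, 16, 29, 27, 30, 25, 22]
  21 vs smaller child 2 at index 2, swap → [2, 4, 21, 14, 26, 20, 8, 24, 16, 29, 27, 30, 25, 22]
  21 vs smaller child 8 at index 6, swap → [2, 4, 8, 14, 26, 20, 21, 24, 16, 29, 27, 30, 25, 22]
extract-min #2 returns 2:
  remove root 2; move last element 22 to root → [22, 4, 8, 14, 26, 20, 21, 24, 16, 29, 27, 30, 25]
  22 vs smaller child 4 at index 1, swap → [4, 22, 8, 14, 26, 20, 21, 24, 16, 29, 27, 30, 25]
  22 vs smaller child 14 at index 3, swap → [4, 14, 8, 22, 26, 20, 21, 24, 16, 29, 27, 30, 25]
  22 vs smaller child 16 at index 8, swap → [4, 14, 8, 16, 26, 20, 21, 24, 22, 29, 27, 30, 25]
extract-min #3 returns 4:
  remove root 4; move last element 25 to root → [25, 14, 8, 16, 26, 20, 21, 24, 22, 29, 27, 30]
  25 vs smaller child 8 at index 2, swap → [8, 14, 25, 16, 26, 20, 21, 24, 22, 29, 27, 30]
  25 vs smaller child 20 at index 5, swap → [8, 14, 20, 16, 26, 25, 21, 24, 22, 29, 27, 30]
extract-min #4 returns 8:
  remove root 8; move last element 30 to root → [30, 14, 20, 16, 26, 25, 21, 24, 22, 29, 27]
  30 vs smaller child 14 at index 1, swap → [14, 30, 20, 16, 26, 25, 21, 24, 22, 29, 27]
  30 vs smaller child 16 at index 3, swap → [14, 16, 20, 30, 26, 25, 21, 24, 22, 29, 27]
  30 vs smaller child 22 at index 8, swap → [14, 16, 20, 22, 26, 25, 21, 24, 30, 29, 27]
extract-min #5 returns 14:
  remove root 14; move last element 27 to root → [27, 16, 20, 22, 26, 25, 21, 24, 30, 29]
  27 vs smaller child 16 at index 1, swap → [16, 27, 20, 22, 26, 25, 21, 24, 30, 29]
  27 vs smaller child 22 at index 3, swap → [16, 22, 20, 27, 26, 25, 21, 24, 30, 29]
  27 vs smaller child 24 at index 7, swap → [16, 22, 20, 24, 26, 25, 21, 27, 30, 29]

[16, 22, 20, 24, 26, 25, 21, 27, 30, 29]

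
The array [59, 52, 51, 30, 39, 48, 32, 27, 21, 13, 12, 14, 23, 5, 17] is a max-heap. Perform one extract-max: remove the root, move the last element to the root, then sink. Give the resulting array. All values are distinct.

[52, 39, 51, 30, 17, 48, 32, 27, 21, 13, 12, 14, 23, 5]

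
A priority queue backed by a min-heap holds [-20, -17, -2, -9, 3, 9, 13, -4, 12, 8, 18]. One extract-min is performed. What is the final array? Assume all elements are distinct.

[-17, -9, -2, -4, 3, 9, 13, 18, 12, 8]

remove root -20; move last element 18 to root → [18, -17, -2, -9, 3, 9, 13, -4, 12, 8]
18 vs smaller child -17 at index 1, swap → [-17, 18, -2, -9, 3, 9, 13, -4, 12, 8]
18 vs smaller child -9 at index 3, swap → [-17, -9, -2, 18, 3, 9, 13, -4, 12, 8]
18 vs smaller child -4 at index 7, swap → [-17, -9, -2, -4, 3, 9, 13, 18, 12, 8]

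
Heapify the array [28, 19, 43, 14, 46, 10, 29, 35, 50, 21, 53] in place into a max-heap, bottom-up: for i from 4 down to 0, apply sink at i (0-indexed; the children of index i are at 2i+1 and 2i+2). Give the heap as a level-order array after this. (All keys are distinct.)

sift down from index 4:
  46 vs larger child 53 at index 10, swap → [28, 19, 43, 14, 53, 10, 29, 35, 50, 21, 46]
sift down from index 3:
  14 vs larger child 50 at index 8, swap → [28, 19, 43, 50, 53, 10, 29, 35, 14, 21, 46]
sift down from index 2: already satisfies heap property
sift down from index 1:
  19 vs larger child 53 at index 4, swap → [28, 53, 43, 50, 19, 10, 29, 35, 14, 21, 46]
  19 vs larger child 46 at index 10, swap → [28, 53, 43, 50, 46, 10, 29, 35, 14, 21, 19]
sift down from index 0:
  28 vs larger child 53 at index 1, swap → [53, 28, 43, 50, 46, 10, 29, 35, 14, 21, 19]
  28 vs larger child 50 at index 3, swap → [53, 50, 43, 28, 46, 10, 29, 35, 14, 21, 19]
  28 vs larger child 35 at index 7, swap → [53, 50, 43, 35, 46, 10, 29, 28, 14, 21, 19]

[53, 50, 43, 35, 46, 10, 29, 28, 14, 21, 19]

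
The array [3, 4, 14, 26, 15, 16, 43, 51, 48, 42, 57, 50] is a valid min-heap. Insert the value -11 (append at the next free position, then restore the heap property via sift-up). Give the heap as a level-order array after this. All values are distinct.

[-11, 4, 3, 26, 15, 14, 43, 51, 48, 42, 57, 50, 16]

append -11 at index 12 → [3, 4, 14, 26, 15, 16, 43, 51, 48, 42, 57, 50, -11]
-11 < parent 16 at index 5, swap → [3, 4, 14, 26, 15, -11, 43, 51, 48, 42, 57, 50, 16]
-11 < parent 14 at index 2, swap → [3, 4, -11, 26, 15, 14, 43, 51, 48, 42, 57, 50, 16]
-11 < parent 3 at index 0, swap → [-11, 4, 3, 26, 15, 14, 43, 51, 48, 42, 57, 50, 16]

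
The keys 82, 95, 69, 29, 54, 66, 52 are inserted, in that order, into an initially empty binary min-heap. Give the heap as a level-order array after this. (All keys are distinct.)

[29, 54, 52, 95, 69, 82, 66]

Insert 82:
  append 82 at index 0 → [82] (no swap needed)
Insert 95:
  append 95 at index 1 → [82, 95] (no swap needed)
Insert 69:
  append 69 at index 2 → [82, 95, 69]
  69 < parent 82 at index 0, swap → [69, 95, 82]
Insert 29:
  append 29 at index 3 → [69, 95, 82, 29]
  29 < parent 95 at index 1, swap → [69, 29, 82, 95]
  29 < parent 69 at index 0, swap → [29, 69, 82, 95]
Insert 54:
  append 54 at index 4 → [29, 69, 82, 95, 54]
  54 < parent 69 at index 1, swap → [29, 54, 82, 95, 69]
Insert 66:
  append 66 at index 5 → [29, 54, 82, 95, 69, 66]
  66 < parent 82 at index 2, swap → [29, 54, 66, 95, 69, 82]
Insert 52:
  append 52 at index 6 → [29, 54, 66, 95, 69, 82, 52]
  52 < parent 66 at index 2, swap → [29, 54, 52, 95, 69, 82, 66]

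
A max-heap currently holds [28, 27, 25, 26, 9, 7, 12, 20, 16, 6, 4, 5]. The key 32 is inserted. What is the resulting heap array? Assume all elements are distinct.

[32, 27, 28, 26, 9, 25, 12, 20, 16, 6, 4, 5, 7]

append 32 at index 12 → [28, 27, 25, 26, 9, 7, 12, 20, 16, 6, 4, 5, 32]
32 > parent 7 at index 5, swap → [28, 27, 25, 26, 9, 32, 12, 20, 16, 6, 4, 5, 7]
32 > parent 25 at index 2, swap → [28, 27, 32, 26, 9, 25, 12, 20, 16, 6, 4, 5, 7]
32 > parent 28 at index 0, swap → [32, 27, 28, 26, 9, 25, 12, 20, 16, 6, 4, 5, 7]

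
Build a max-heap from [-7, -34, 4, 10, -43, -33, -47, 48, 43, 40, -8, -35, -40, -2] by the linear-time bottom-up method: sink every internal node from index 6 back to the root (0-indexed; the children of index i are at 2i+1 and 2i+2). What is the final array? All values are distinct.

sift down from index 6:
  -47 vs only child -2 at index 13, swap → [-7, -34, 4, 10, -43, -33, -2, 48, 43, 40, -8, -35, -40, -47]
sift down from index 5: already satisfies heap property
sift down from index 4:
  -43 vs larger child 40 at index 9, swap → [-7, -34, 4, 10, 40, -33, -2, 48, 43, -43, -8, -35, -40, -47]
sift down from index 3:
  10 vs larger child 48 at index 7, swap → [-7, -34, 4, 48, 40, -33, -2, 10, 43, -43, -8, -35, -40, -47]
sift down from index 2: already satisfies heap property
sift down from index 1:
  -34 vs larger child 48 at index 3, swap → [-7, 48, 4, -34, 40, -33, -2, 10, 43, -43, -8, -35, -40, -47]
  -34 vs larger child 43 at index 8, swap → [-7, 48, 4, 43, 40, -33, -2, 10, -34, -43, -8, -35, -40, -47]
sift down from index 0:
  -7 vs larger child 48 at index 1, swap → [48, -7, 4, 43, 40, -33, -2, 10, -34, -43, -8, -35, -40, -47]
  -7 vs larger child 43 at index 3, swap → [48, 43, 4, -7, 40, -33, -2, 10, -34, -43, -8, -35, -40, -47]
  -7 vs larger child 10 at index 7, swap → [48, 43, 4, 10, 40, -33, -2, -7, -34, -43, -8, -35, -40, -47]

[48, 43, 4, 10, 40, -33, -2, -7, -34, -43, -8, -35, -40, -47]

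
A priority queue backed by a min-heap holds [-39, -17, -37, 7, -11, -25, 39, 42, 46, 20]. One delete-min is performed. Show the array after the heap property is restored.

[-37, -17, -25, 7, -11, 20, 39, 42, 46]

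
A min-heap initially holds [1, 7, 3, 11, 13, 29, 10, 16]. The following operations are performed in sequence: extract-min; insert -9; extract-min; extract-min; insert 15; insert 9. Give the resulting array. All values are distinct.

extract-min → returns 1:
  remove root 1; move last element 16 to root → [16, 7, 3, 11, 13, 29, 10]
  16 vs smaller child 3 at index 2, swap → [3, 7, 16, 11, 13, 29, 10]
  16 vs smaller child 10 at index 6, swap → [3, 7, 10, 11, 13, 29, 16]
insert -9:
  append -9 at index 7 → [3, 7, 10, 11, 13, 29, 16, -9]
  -9 < parent 11 at index 3, swap → [3, 7, 10, -9, 13, 29, 16, 11]
  -9 < parent 7 at index 1, swap → [3, -9, 10, 7, 13, 29, 16, 11]
  -9 < parent 3 at index 0, swap → [-9, 3, 10, 7, 13, 29, 16, 11]
extract-min → returns -9:
  remove root -9; move last element 11 to root → [11, 3, 10, 7, 13, 29, 16]
  11 vs smaller child 3 at index 1, swap → [3, 11, 10, 7, 13, 29, 16]
  11 vs smaller child 7 at index 3, swap → [3, 7, 10, 11, 13, 29, 16]
extract-min → returns 3:
  remove root 3; move last element 16 to root → [16, 7, 10, 11, 13, 29]
  16 vs smaller child 7 at index 1, swap → [7, 16, 10, 11, 13, 29]
  16 vs smaller child 11 at index 3, swap → [7, 11, 10, 16, 13, 29]
insert 15:
  append 15 at index 6 → [7, 11, 10, 16, 13, 29, 15] (no swap needed)
insert 9:
  append 9 at index 7 → [7, 11, 10, 16, 13, 29, 15, 9]
  9 < parent 16 at index 3, swap → [7, 11, 10, 9, 13, 29, 15, 16]
  9 < parent 11 at index 1, swap → [7, 9, 10, 11, 13, 29, 15, 16]

[7, 9, 10, 11, 13, 29, 15, 16]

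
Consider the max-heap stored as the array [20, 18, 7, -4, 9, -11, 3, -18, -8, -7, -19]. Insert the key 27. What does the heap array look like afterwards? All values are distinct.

append 27 at index 11 → [20, 18, 7, -4, 9, -11, 3, -18, -8, -7, -19, 27]
27 > parent -11 at index 5, swap → [20, 18, 7, -4, 9, 27, 3, -18, -8, -7, -19, -11]
27 > parent 7 at index 2, swap → [20, 18, 27, -4, 9, 7, 3, -18, -8, -7, -19, -11]
27 > parent 20 at index 0, swap → [27, 18, 20, -4, 9, 7, 3, -18, -8, -7, -19, -11]

[27, 18, 20, -4, 9, 7, 3, -18, -8, -7, -19, -11]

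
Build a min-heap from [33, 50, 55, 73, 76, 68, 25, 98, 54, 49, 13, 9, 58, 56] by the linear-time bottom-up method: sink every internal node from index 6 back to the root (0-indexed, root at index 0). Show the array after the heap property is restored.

[9, 13, 25, 54, 49, 55, 33, 98, 73, 50, 76, 68, 58, 56]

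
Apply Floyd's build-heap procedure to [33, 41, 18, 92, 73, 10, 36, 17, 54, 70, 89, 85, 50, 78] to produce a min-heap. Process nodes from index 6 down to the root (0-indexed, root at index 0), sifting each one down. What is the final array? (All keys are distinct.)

[10, 17, 18, 41, 70, 33, 36, 92, 54, 73, 89, 85, 50, 78]

sift down from index 6: already satisfies heap property
sift down from index 5: already satisfies heap property
sift down from index 4:
  73 vs smaller child 70 at index 9, swap → [33, 41, 18, 92, 70, 10, 36, 17, 54, 73, 89, 85, 50, 78]
sift down from index 3:
  92 vs smaller child 17 at index 7, swap → [33, 41, 18, 17, 70, 10, 36, 92, 54, 73, 89, 85, 50, 78]
sift down from index 2:
  18 vs smaller child 10 at index 5, swap → [33, 41, 10, 17, 70, 18, 36, 92, 54, 73, 89, 85, 50, 78]
sift down from index 1:
  41 vs smaller child 17 at index 3, swap → [33, 17, 10, 41, 70, 18, 36, 92, 54, 73, 89, 85, 50, 78]
sift down from index 0:
  33 vs smaller child 10 at index 2, swap → [10, 17, 33, 41, 70, 18, 36, 92, 54, 73, 89, 85, 50, 78]
  33 vs smaller child 18 at index 5, swap → [10, 17, 18, 41, 70, 33, 36, 92, 54, 73, 89, 85, 50, 78]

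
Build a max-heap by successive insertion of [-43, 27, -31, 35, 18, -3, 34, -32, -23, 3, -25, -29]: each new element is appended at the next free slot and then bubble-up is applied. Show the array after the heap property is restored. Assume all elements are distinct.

[35, 27, 34, -23, 18, -29, -3, -43, -32, 3, -25, -31]

Insert -43:
  append -43 at index 0 → [-43] (no swap needed)
Insert 27:
  append 27 at index 1 → [-43, 27]
  27 > parent -43 at index 0, swap → [27, -43]
Insert -31:
  append -31 at index 2 → [27, -43, -31] (no swap needed)
Insert 35:
  append 35 at index 3 → [27, -43, -31, 35]
  35 > parent -43 at index 1, swap → [27, 35, -31, -43]
  35 > parent 27 at index 0, swap → [35, 27, -31, -43]
Insert 18:
  append 18 at index 4 → [35, 27, -31, -43, 18] (no swap needed)
Insert -3:
  append -3 at index 5 → [35, 27, -31, -43, 18, -3]
  -3 > parent -31 at index 2, swap → [35, 27, -3, -43, 18, -31]
Insert 34:
  append 34 at index 6 → [35, 27, -3, -43, 18, -31, 34]
  34 > parent -3 at index 2, swap → [35, 27, 34, -43, 18, -31, -3]
Insert -32:
  append -32 at index 7 → [35, 27, 34, -43, 18, -31, -3, -32]
  -32 > parent -43 at index 3, swap → [35, 27, 34, -32, 18, -31, -3, -43]
Insert -23:
  append -23 at index 8 → [35, 27, 34, -32, 18, -31, -3, -43, -23]
  -23 > parent -32 at index 3, swap → [35, 27, 34, -23, 18, -31, -3, -43, -32]
Insert 3:
  append 3 at index 9 → [35, 27, 34, -23, 18, -31, -3, -43, -32, 3] (no swap needed)
Insert -25:
  append -25 at index 10 → [35, 27, 34, -23, 18, -31, -3, -43, -32, 3, -25] (no swap needed)
Insert -29:
  append -29 at index 11 → [35, 27, 34, -23, 18, -31, -3, -43, -32, 3, -25, -29]
  -29 > parent -31 at index 5, swap → [35, 27, 34, -23, 18, -29, -3, -43, -32, 3, -25, -31]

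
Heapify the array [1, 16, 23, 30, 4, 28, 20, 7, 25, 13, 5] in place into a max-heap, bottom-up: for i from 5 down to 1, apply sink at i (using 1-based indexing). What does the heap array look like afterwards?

sift down from index 5:
  4 vs larger child 13 at index 10, swap → [1, 16, 23, 30, 13, 28, 20, 7, 25, 4, 5]
sift down from index 4: already satisfies heap property
sift down from index 3:
  23 vs larger child 28 at index 6, swap → [1, 16, 28, 30, 13, 23, 20, 7, 25, 4, 5]
sift down from index 2:
  16 vs larger child 30 at index 4, swap → [1, 30, 28, 16, 13, 23, 20, 7, 25, 4, 5]
  16 vs larger child 25 at index 9, swap → [1, 30, 28, 25, 13, 23, 20, 7, 16, 4, 5]
sift down from index 1:
  1 vs larger child 30 at index 2, swap → [30, 1, 28, 25, 13, 23, 20, 7, 16, 4, 5]
  1 vs larger child 25 at index 4, swap → [30, 25, 28, 1, 13, 23, 20, 7, 16, 4, 5]
  1 vs larger child 16 at index 9, swap → [30, 25, 28, 16, 13, 23, 20, 7, 1, 4, 5]

[30, 25, 28, 16, 13, 23, 20, 7, 1, 4, 5]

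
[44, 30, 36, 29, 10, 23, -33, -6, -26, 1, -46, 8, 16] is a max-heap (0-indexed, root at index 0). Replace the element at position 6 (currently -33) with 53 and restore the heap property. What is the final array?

set index 6 from -33 to 53 → [44, 30, 36, 29, 10, 23, 53, -6, -26, 1, -46, 8, 16]
53 > parent 36 at index 2, swap → [44, 30, 53, 29, 10, 23, 36, -6, -26, 1, -46, 8, 16]
53 > parent 44 at index 0, swap → [53, 30, 44, 29, 10, 23, 36, -6, -26, 1, -46, 8, 16]

[53, 30, 44, 29, 10, 23, 36, -6, -26, 1, -46, 8, 16]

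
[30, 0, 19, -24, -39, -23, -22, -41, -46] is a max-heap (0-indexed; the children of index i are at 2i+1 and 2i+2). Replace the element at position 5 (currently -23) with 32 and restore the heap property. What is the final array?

[32, 0, 30, -24, -39, 19, -22, -41, -46]

set index 5 from -23 to 32 → [30, 0, 19, -24, -39, 32, -22, -41, -46]
32 > parent 19 at index 2, swap → [30, 0, 32, -24, -39, 19, -22, -41, -46]
32 > parent 30 at index 0, swap → [32, 0, 30, -24, -39, 19, -22, -41, -46]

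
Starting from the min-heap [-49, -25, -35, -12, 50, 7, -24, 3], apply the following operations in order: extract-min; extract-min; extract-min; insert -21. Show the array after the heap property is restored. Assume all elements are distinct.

extract-min → returns -49:
  remove root -49; move last element 3 to root → [3, -25, -35, -12, 50, 7, -24]
  3 vs smaller child -35 at index 2, swap → [-35, -25, 3, -12, 50, 7, -24]
  3 vs smaller child -24 at index 6, swap → [-35, -25, -24, -12, 50, 7, 3]
extract-min → returns -35:
  remove root -35; move last element 3 to root → [3, -25, -24, -12, 50, 7]
  3 vs smaller child -25 at index 1, swap → [-25, 3, -24, -12, 50, 7]
  3 vs smaller child -12 at index 3, swap → [-25, -12, -24, 3, 50, 7]
extract-min → returns -25:
  remove root -25; move last element 7 to root → [7, -12, -24, 3, 50]
  7 vs smaller child -24 at index 2, swap → [-24, -12, 7, 3, 50]
insert -21:
  append -21 at index 5 → [-24, -12, 7, 3, 50, -21]
  -21 < parent 7 at index 2, swap → [-24, -12, -21, 3, 50, 7]

[-24, -12, -21, 3, 50, 7]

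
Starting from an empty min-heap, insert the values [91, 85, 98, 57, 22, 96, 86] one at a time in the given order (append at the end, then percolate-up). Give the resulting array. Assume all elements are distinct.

[22, 57, 86, 91, 85, 98, 96]

Insert 91:
  append 91 at index 0 → [91] (no swap needed)
Insert 85:
  append 85 at index 1 → [91, 85]
  85 < parent 91 at index 0, swap → [85, 91]
Insert 98:
  append 98 at index 2 → [85, 91, 98] (no swap needed)
Insert 57:
  append 57 at index 3 → [85, 91, 98, 57]
  57 < parent 91 at index 1, swap → [85, 57, 98, 91]
  57 < parent 85 at index 0, swap → [57, 85, 98, 91]
Insert 22:
  append 22 at index 4 → [57, 85, 98, 91, 22]
  22 < parent 85 at index 1, swap → [57, 22, 98, 91, 85]
  22 < parent 57 at index 0, swap → [22, 57, 98, 91, 85]
Insert 96:
  append 96 at index 5 → [22, 57, 98, 91, 85, 96]
  96 < parent 98 at index 2, swap → [22, 57, 96, 91, 85, 98]
Insert 86:
  append 86 at index 6 → [22, 57, 96, 91, 85, 98, 86]
  86 < parent 96 at index 2, swap → [22, 57, 86, 91, 85, 98, 96]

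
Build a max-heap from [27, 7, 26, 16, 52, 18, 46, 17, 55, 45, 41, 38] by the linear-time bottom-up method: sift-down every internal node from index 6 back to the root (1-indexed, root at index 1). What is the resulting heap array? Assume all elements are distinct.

sift down from index 6:
  18 vs only child 38 at index 12, swap → [27, 7, 26, 16, 52, 38, 46, 17, 55, 45, 41, 18]
sift down from index 5: already satisfies heap property
sift down from index 4:
  16 vs larger child 55 at index 9, swap → [27, 7, 26, 55, 52, 38, 46, 17, 16, 45, 41, 18]
sift down from index 3:
  26 vs larger child 46 at index 7, swap → [27, 7, 46, 55, 52, 38, 26, 17, 16, 45, 41, 18]
sift down from index 2:
  7 vs larger child 55 at index 4, swap → [27, 55, 46, 7, 52, 38, 26, 17, 16, 45, 41, 18]
  7 vs larger child 17 at index 8, swap → [27, 55, 46, 17, 52, 38, 26, 7, 16, 45, 41, 18]
sift down from index 1:
  27 vs larger child 55 at index 2, swap → [55, 27, 46, 17, 52, 38, 26, 7, 16, 45, 41, 18]
  27 vs larger child 52 at index 5, swap → [55, 52, 46, 17, 27, 38, 26, 7, 16, 45, 41, 18]
  27 vs larger child 45 at index 10, swap → [55, 52, 46, 17, 45, 38, 26, 7, 16, 27, 41, 18]

[55, 52, 46, 17, 45, 38, 26, 7, 16, 27, 41, 18]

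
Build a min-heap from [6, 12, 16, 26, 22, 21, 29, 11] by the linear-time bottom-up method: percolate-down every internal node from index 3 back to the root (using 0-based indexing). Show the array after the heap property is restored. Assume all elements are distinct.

[6, 11, 16, 12, 22, 21, 29, 26]

sift down from index 3:
  26 vs only child 11 at index 7, swap → [6, 12, 16, 11, 22, 21, 29, 26]
sift down from index 2: already satisfies heap property
sift down from index 1:
  12 vs smaller child 11 at index 3, swap → [6, 11, 16, 12, 22, 21, 29, 26]
sift down from index 0: already satisfies heap property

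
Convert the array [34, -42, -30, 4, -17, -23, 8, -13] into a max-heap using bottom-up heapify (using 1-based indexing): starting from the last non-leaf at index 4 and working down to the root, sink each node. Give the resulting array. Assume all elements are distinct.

[34, 4, 8, -13, -17, -23, -30, -42]

sift down from index 4: already satisfies heap property
sift down from index 3:
  -30 vs larger child 8 at index 7, swap → [34, -42, 8, 4, -17, -23, -30, -13]
sift down from index 2:
  -42 vs larger child 4 at index 4, swap → [34, 4, 8, -42, -17, -23, -30, -13]
  -42 vs only child -13 at index 8, swap → [34, 4, 8, -13, -17, -23, -30, -42]
sift down from index 1: already satisfies heap property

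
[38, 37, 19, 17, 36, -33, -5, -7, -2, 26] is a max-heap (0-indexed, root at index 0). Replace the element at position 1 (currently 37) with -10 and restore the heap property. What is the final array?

set index 1 from 37 to -10 → [38, -10, 19, 17, 36, -33, -5, -7, -2, 26]
-10 vs larger child 36 at index 4, swap → [38, 36, 19, 17, -10, -33, -5, -7, -2, 26]
-10 vs only child 26 at index 9, swap → [38, 36, 19, 17, 26, -33, -5, -7, -2, -10]

[38, 36, 19, 17, 26, -33, -5, -7, -2, -10]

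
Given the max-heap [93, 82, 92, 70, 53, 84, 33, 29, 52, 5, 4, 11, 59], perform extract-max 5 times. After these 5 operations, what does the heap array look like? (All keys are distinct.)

extract-max #1 returns 93:
  remove root 93; move last element 59 to root → [59, 82, 92, 70, 53, 84, 33, 29, 52, 5, 4, 11]
  59 vs larger child 92 at index 2, swap → [92, 82, 59, 70, 53, 84, 33, 29, 52, 5, 4, 11]
  59 vs larger child 84 at index 5, swap → [92, 82, 84, 70, 53, 59, 33, 29, 52, 5, 4, 11]
extract-max #2 returns 92:
  remove root 92; move last element 11 to root → [11, 82, 84, 70, 53, 59, 33, 29, 52, 5, 4]
  11 vs larger child 84 at index 2, swap → [84, 82, 11, 70, 53, 59, 33, 29, 52, 5, 4]
  11 vs larger child 59 at index 5, swap → [84, 82, 59, 70, 53, 11, 33, 29, 52, 5, 4]
extract-max #3 returns 84:
  remove root 84; move last element 4 to root → [4, 82, 59, 70, 53, 11, 33, 29, 52, 5]
  4 vs larger child 82 at index 1, swap → [82, 4, 59, 70, 53, 11, 33, 29, 52, 5]
  4 vs larger child 70 at index 3, swap → [82, 70, 59, 4, 53, 11, 33, 29, 52, 5]
  4 vs larger child 52 at index 8, swap → [82, 70, 59, 52, 53, 11, 33, 29, 4, 5]
extract-max #4 returns 82:
  remove root 82; move last element 5 to root → [5, 70, 59, 52, 53, 11, 33, 29, 4]
  5 vs larger child 70 at index 1, swap → [70, 5, 59, 52, 53, 11, 33, 29, 4]
  5 vs larger child 53 at index 4, swap → [70, 53, 59, 52, 5, 11, 33, 29, 4]
extract-max #5 returns 70:
  remove root 70; move last element 4 to root → [4, 53, 59, 52, 5, 11, 33, 29]
  4 vs larger child 59 at index 2, swap → [59, 53, 4, 52, 5, 11, 33, 29]
  4 vs larger child 33 at index 6, swap → [59, 53, 33, 52, 5, 11, 4, 29]

[59, 53, 33, 52, 5, 11, 4, 29]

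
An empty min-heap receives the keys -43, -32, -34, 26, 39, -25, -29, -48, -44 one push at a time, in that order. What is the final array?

[-48, -44, -34, -43, 39, -25, -29, 26, -32]

Insert -43:
  append -43 at index 0 → [-43] (no swap needed)
Insert -32:
  append -32 at index 1 → [-43, -32] (no swap needed)
Insert -34:
  append -34 at index 2 → [-43, -32, -34] (no swap needed)
Insert 26:
  append 26 at index 3 → [-43, -32, -34, 26] (no swap needed)
Insert 39:
  append 39 at index 4 → [-43, -32, -34, 26, 39] (no swap needed)
Insert -25:
  append -25 at index 5 → [-43, -32, -34, 26, 39, -25] (no swap needed)
Insert -29:
  append -29 at index 6 → [-43, -32, -34, 26, 39, -25, -29] (no swap needed)
Insert -48:
  append -48 at index 7 → [-43, -32, -34, 26, 39, -25, -29, -48]
  -48 < parent 26 at index 3, swap → [-43, -32, -34, -48, 39, -25, -29, 26]
  -48 < parent -32 at index 1, swap → [-43, -48, -34, -32, 39, -25, -29, 26]
  -48 < parent -43 at index 0, swap → [-48, -43, -34, -32, 39, -25, -29, 26]
Insert -44:
  append -44 at index 8 → [-48, -43, -34, -32, 39, -25, -29, 26, -44]
  -44 < parent -32 at index 3, swap → [-48, -43, -34, -44, 39, -25, -29, 26, -32]
  -44 < parent -43 at index 1, swap → [-48, -44, -34, -43, 39, -25, -29, 26, -32]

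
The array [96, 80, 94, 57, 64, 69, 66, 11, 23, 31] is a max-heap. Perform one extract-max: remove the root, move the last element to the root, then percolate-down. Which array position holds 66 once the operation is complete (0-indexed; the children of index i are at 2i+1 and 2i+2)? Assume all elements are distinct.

6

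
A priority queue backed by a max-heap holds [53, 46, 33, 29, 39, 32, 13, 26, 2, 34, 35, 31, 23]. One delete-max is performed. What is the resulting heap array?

[46, 39, 33, 29, 35, 32, 13, 26, 2, 34, 23, 31]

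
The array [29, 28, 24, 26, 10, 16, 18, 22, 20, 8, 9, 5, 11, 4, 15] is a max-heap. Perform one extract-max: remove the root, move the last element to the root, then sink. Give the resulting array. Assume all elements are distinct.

[28, 26, 24, 22, 10, 16, 18, 15, 20, 8, 9, 5, 11, 4]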